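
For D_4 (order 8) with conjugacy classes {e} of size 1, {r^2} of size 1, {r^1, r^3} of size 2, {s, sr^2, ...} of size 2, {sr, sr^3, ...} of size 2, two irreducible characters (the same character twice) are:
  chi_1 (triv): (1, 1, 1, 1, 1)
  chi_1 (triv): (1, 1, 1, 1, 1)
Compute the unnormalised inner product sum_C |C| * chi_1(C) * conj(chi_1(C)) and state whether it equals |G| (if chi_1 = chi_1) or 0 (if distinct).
Sum = 8 = |G| = 8; so <chi_1, chi_1> = 1 (norm-1 confirms irreducibility).

Reasoning: Compute term by term over conjugacy classes (|C| * chi_1(C) * conj(chi_1(C))):
  1*(1)*conj(1) + 1*(1)*conj(1) + 2*(1)*conj(1) + 2*(1)*conj(1) + 2*(1)*conj(1)
  = (1) + (1) + (2) + (2) + (2)
  = 8.
Dividing by |G| = 8 gives 8/8 = 1, matching the row-orthogonality relation <chi_1, chi_1> = [chi_1 = chi_1].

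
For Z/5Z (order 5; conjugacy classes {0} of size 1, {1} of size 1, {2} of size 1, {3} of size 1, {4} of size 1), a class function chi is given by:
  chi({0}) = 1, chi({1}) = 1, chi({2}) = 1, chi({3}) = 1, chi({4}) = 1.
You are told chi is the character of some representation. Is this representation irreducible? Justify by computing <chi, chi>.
Irreducible: <chi, chi> = 1.

Explanation: <chi, chi> = (1/|G|) sum_C |C| * |chi(C)|^2 = (1/5)[1*|1|^2 + 1*|1|^2 + 1*|1|^2 + 1*|1|^2 + 1*|1|^2]
  = (1/5)[(1) + (1) + (1) + (1) + (1)] = 5/5 = 1.
(Exp terms are combined using exp(i*s)*conj(exp(i*t)) = exp(i*(s-t)), and sums of them are collapsed using the identity that for every m > 1 the m distinct m-th roots of unity sum to 0, e.g. 1 + exp(2*I*pi/3) + exp(-2*I*pi/3) = 0.)
A character is irreducible iff <chi, chi> = 1, so this representation is irreducible.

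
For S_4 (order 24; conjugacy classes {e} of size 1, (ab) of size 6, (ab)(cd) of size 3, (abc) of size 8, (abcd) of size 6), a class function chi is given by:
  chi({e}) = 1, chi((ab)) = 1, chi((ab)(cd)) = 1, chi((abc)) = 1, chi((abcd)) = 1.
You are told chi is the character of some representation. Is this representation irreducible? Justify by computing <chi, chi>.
Irreducible: <chi, chi> = 1.

<chi, chi> = (1/|G|) sum_C |C| * |chi(C)|^2 = (1/24)[1*|1|^2 + 6*|1|^2 + 3*|1|^2 + 8*|1|^2 + 6*|1|^2]
  = (1/24)[(1) + (6) + (3) + (8) + (6)] = 24/24 = 1.
A character is irreducible iff <chi, chi> = 1, so this representation is irreducible.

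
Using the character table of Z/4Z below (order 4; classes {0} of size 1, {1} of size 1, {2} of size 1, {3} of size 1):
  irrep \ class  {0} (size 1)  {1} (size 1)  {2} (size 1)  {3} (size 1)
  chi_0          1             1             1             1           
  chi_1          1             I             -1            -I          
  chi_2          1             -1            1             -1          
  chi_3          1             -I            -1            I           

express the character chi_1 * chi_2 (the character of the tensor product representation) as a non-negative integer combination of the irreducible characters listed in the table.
chi_1 tensor chi_2 = chi_3 (all other irreducibles have multiplicity 0).

Solution. The character of a tensor product is the pointwise product (chi_1 * chi_2)(C) = chi_1(C) * chi_2(C):
  {0}: (1)*(1), {1}: (I)*(-1), {2}: (-1)*(1), {3}: (-I)*(-1)
so (chi_1 * chi_2) takes values
  {0} -> 1, {1} -> -I, {2} -> -1, {3} -> I.
Now take the inner product of this character with each irreducible chi from the table, <chi_1*chi_2, chi> = (1/4) sum_C |C| (chi_1*chi_2)(C) conj(chi(C)):
  <chi_1*chi_2, chi_0> = (1/4)[1*(1)*conj(1) + 1*(-I)*conj(1) + 1*(-1)*conj(1) + 1*(I)*conj(1)]
      = (1/4)[(1) + (-I) + (-1) + (I)] = 0/4 = 0
  <chi_1*chi_2, chi_1> = (1/4)[1*(1)*conj(1) + 1*(-I)*conj(I) + 1*(-1)*conj(-1) + 1*(I)*conj(-I)]
      = (1/4)[(1) + (-1) + (1) + (-1)] = 0/4 = 0
  <chi_1*chi_2, chi_2> = (1/4)[1*(1)*conj(1) + 1*(-I)*conj(-1) + 1*(-1)*conj(1) + 1*(I)*conj(-1)]
      = (1/4)[(1) + (I) + (-1) + (-I)] = 0/4 = 0
  <chi_1*chi_2, chi_3> = (1/4)[1*(1)*conj(1) + 1*(-I)*conj(-I) + 1*(-1)*conj(-1) + 1*(I)*conj(I)]
      = (1/4)[(1) + (1) + (1) + (1)] = 4/4 = 1
(Exp terms are combined using exp(i*s)*conj(exp(i*t)) = exp(i*(s-t)), and sums of them are collapsed using the identity that for every m > 1 the m distinct m-th roots of unity sum to 0, e.g. 1 + exp(2*I*pi/3) + exp(-2*I*pi/3) = 0.)
Hence the multiplicities are chi_3: 1. Dimension check: dim(chi_1)*dim(chi_2) = 1*1 = 1 and sum (mult * dim) = 1*1 = 1.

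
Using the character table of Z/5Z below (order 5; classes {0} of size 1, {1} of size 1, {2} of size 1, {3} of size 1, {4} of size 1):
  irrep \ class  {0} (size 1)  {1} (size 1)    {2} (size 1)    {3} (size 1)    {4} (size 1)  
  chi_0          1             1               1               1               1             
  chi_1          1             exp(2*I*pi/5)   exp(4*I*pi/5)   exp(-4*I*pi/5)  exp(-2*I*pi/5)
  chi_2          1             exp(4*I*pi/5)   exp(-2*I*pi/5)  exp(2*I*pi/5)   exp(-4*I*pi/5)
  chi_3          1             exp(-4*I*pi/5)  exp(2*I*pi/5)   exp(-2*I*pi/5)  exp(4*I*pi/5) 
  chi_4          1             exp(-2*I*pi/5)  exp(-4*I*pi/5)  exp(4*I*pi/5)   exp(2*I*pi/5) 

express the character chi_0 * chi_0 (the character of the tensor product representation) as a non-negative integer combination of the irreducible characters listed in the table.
chi_0 tensor chi_0 = chi_0 (all other irreducibles have multiplicity 0).

Argument: The character of a tensor product is the pointwise product (chi_0 * chi_0)(C) = chi_0(C) * chi_0(C):
  {0}: (1)*(1), {1}: (1)*(1), {2}: (1)*(1), {3}: (1)*(1), {4}: (1)*(1)
so (chi_0 * chi_0) takes values
  {0} -> 1, {1} -> 1, {2} -> 1, {3} -> 1, {4} -> 1.
Now take the inner product of this character with each irreducible chi from the table, <chi_0*chi_0, chi> = (1/5) sum_C |C| (chi_0*chi_0)(C) conj(chi(C)):
  <chi_0*chi_0, chi_0> = (1/5)[1*(1)*conj(1) + 1*(1)*conj(1) + 1*(1)*conj(1) + 1*(1)*conj(1) + 1*(1)*conj(1)]
      = (1/5)[(1) + (1) + (1) + (1) + (1)] = 5/5 = 1
  <chi_0*chi_0, chi_1> = (1/5)[1*(1)*conj(1) + 1*(1)*conj(exp(2*I*pi/5)) + 1*(1)*conj(exp(4*I*pi/5)) + 1*(1)*conj(exp(-4*I*pi/5)) + 1*(1)*conj(exp(-2*I*pi/5))]
      = (1/5)[(1) + (exp(-2*I*pi/5)) + (exp(-4*I*pi/5)) + (exp(4*I*pi/5)) + (exp(2*I*pi/5))] = 0/5 = 0
  <chi_0*chi_0, chi_2> = (1/5)[1*(1)*conj(1) + 1*(1)*conj(exp(4*I*pi/5)) + 1*(1)*conj(exp(-2*I*pi/5)) + 1*(1)*conj(exp(2*I*pi/5)) + 1*(1)*conj(exp(-4*I*pi/5))]
      = (1/5)[(1) + (exp(-4*I*pi/5)) + (exp(2*I*pi/5)) + (exp(-2*I*pi/5)) + (exp(4*I*pi/5))] = 0/5 = 0
  <chi_0*chi_0, chi_3> = (1/5)[1*(1)*conj(1) + 1*(1)*conj(exp(-4*I*pi/5)) + 1*(1)*conj(exp(2*I*pi/5)) + 1*(1)*conj(exp(-2*I*pi/5)) + 1*(1)*conj(exp(4*I*pi/5))]
      = (1/5)[(1) + (exp(4*I*pi/5)) + (exp(-2*I*pi/5)) + (exp(2*I*pi/5)) + (exp(-4*I*pi/5))] = 0/5 = 0
  <chi_0*chi_0, chi_4> = (1/5)[1*(1)*conj(1) + 1*(1)*conj(exp(-2*I*pi/5)) + 1*(1)*conj(exp(-4*I*pi/5)) + 1*(1)*conj(exp(4*I*pi/5)) + 1*(1)*conj(exp(2*I*pi/5))]
      = (1/5)[(1) + (exp(2*I*pi/5)) + (exp(4*I*pi/5)) + (exp(-4*I*pi/5)) + (exp(-2*I*pi/5))] = 0/5 = 0
(Exp terms are combined using exp(i*s)*conj(exp(i*t)) = exp(i*(s-t)), and sums of them are collapsed using the identity that for every m > 1 the m distinct m-th roots of unity sum to 0, e.g. 1 + exp(2*I*pi/3) + exp(-2*I*pi/3) = 0.)
Hence the multiplicities are chi_0: 1. Dimension check: dim(chi_0)*dim(chi_0) = 1*1 = 1 and sum (mult * dim) = 1*1 = 1.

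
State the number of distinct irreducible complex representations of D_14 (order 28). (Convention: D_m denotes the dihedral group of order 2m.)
10

Argument: The number of irreducible complex representations of a finite group equals its number of conjugacy classes. D_14 has 10 conjugacy classes (n/2 + 3 for n even), so D_14 (order 28) has exactly 10 irreducible complex representations.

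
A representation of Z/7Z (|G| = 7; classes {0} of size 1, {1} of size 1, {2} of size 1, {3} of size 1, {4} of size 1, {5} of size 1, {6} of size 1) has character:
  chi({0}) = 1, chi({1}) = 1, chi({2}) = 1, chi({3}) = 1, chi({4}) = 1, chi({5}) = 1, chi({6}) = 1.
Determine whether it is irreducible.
Irreducible: <chi, chi> = 1.

Working: <chi, chi> = (1/|G|) sum_C |C| * |chi(C)|^2 = (1/7)[1*|1|^2 + 1*|1|^2 + 1*|1|^2 + 1*|1|^2 + 1*|1|^2 + 1*|1|^2 + 1*|1|^2]
  = (1/7)[(1) + (1) + (1) + (1) + (1) + (1) + (1)] = 7/7 = 1.
(Exp terms are combined using exp(i*s)*conj(exp(i*t)) = exp(i*(s-t)), and sums of them are collapsed using the identity that for every m > 1 the m distinct m-th roots of unity sum to 0, e.g. 1 + exp(2*I*pi/3) + exp(-2*I*pi/3) = 0.)
A character is irreducible iff <chi, chi> = 1, so this representation is irreducible.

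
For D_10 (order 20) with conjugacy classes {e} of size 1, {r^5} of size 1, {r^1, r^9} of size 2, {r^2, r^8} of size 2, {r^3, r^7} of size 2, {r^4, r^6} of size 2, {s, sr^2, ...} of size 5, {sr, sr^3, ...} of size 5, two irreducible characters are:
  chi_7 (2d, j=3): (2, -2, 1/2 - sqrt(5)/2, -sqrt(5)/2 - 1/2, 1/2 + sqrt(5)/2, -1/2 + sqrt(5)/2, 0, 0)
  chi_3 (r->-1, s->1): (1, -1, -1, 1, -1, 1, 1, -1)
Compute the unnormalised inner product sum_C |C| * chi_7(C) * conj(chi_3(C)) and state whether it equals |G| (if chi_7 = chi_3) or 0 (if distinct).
Sum = 0; so <chi_7, chi_3> = 0 (distinct irreducibles are orthogonal).

Explanation: Compute term by term over conjugacy classes (|C| * chi_7(C) * conj(chi_3(C))):
  1*(2)*conj(1) + 1*(-2)*conj(-1) + 2*(1/2 - sqrt(5)/2)*conj(-1) + 2*(-sqrt(5)/2 - 1/2)*conj(1) + 2*(1/2 + sqrt(5)/2)*conj(-1) + 2*(-1/2 + sqrt(5)/2)*conj(1) + 5*(0)*conj(1) + 5*(0)*conj(-1)
  = (2) + (2) + (-1 + sqrt(5)) + (-sqrt(5) - 1) + (-sqrt(5) - 1) + (-1 + sqrt(5)) + (0) + (0)
  = 0.
Dividing by |G| = 20 gives 0/20 = 0, matching the row-orthogonality relation <chi_7, chi_3> = [chi_7 = chi_3].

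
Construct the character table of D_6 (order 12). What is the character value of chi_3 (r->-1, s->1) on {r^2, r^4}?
Conjugacy classes: {e} of size 1, {r^3} of size 1, {r^1, r^5} of size 2, {r^2, r^4} of size 2, {s, sr^2, ...} of size 3, {sr, sr^3, ...} of size 3.
Character table:
  irrep \ class              {e} (size 1)  {r^3} (size 1)  {r^1, r^5} (size 2)  {r^2, r^4} (size 2)  {s, sr^2, ...} (size 3)  {sr, sr^3, ...} (size 3)
  chi_1 (triv)               1             1               1                    1                    1                        1                       
  chi_2 (sign: r->1, s->-1)  1             1               1                    1                    -1                       -1                      
  chi_3 (r->-1, s->1)        1             -1              -1                   1                    1                        -1                      
  chi_4 (r->-1, s->-1)       1             -1              -1                   1                    -1                       1                       
  chi_5 (2d, j=1)            2             -2              1                    -1                   0                        0                       
  chi_6 (2d, j=2)            2             2               -1                   -1                   0                        0                       

Spot check: chi_3 (r->-1, s->1) on {r^2, r^4} = 1.

Working: D_6 has order 2*6 = 12 with 6 conjugacy classes, hence 6 irreducibles. Sum of squared dims 1 + 1 + 1 + 1 + 4 + 4 = 12 = |G|. Linear characters come from the abelianisation; the 2-dimensional irreps have character r^k -> 2*cos(2*pi*j*k/6), reflections -> 0.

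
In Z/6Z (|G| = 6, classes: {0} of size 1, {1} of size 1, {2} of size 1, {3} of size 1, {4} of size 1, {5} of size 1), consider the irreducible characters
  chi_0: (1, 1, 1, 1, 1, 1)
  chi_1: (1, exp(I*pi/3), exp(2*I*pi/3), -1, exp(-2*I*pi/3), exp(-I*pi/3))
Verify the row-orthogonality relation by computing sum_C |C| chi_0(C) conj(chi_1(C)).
Sum = 0; so <chi_0, chi_1> = 0 (distinct irreducibles are orthogonal).

Solution. Compute term by term over conjugacy classes (|C| * chi_0(C) * conj(chi_1(C))):
  1*(1)*conj(1) + 1*(1)*conj(exp(I*pi/3)) + 1*(1)*conj(exp(2*I*pi/3)) + 1*(1)*conj(-1) + 1*(1)*conj(exp(-2*I*pi/3)) + 1*(1)*conj(exp(-I*pi/3))
  = (1) + (exp(-I*pi/3)) + (exp(-2*I*pi/3)) + (-1) + (exp(2*I*pi/3)) + (exp(I*pi/3))
  = 0.
(Exp terms are combined using exp(i*s)*conj(exp(i*t)) = exp(i*(s-t)), and sums of them are collapsed using the identity that for every m > 1 the m distinct m-th roots of unity sum to 0, e.g. 1 + exp(2*I*pi/3) + exp(-2*I*pi/3) = 0.)
Dividing by |G| = 6 gives 0/6 = 0, matching the row-orthogonality relation <chi_0, chi_1> = [chi_0 = chi_1].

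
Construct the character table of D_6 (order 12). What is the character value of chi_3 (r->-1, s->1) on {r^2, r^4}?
Conjugacy classes: {e} of size 1, {r^3} of size 1, {r^1, r^5} of size 2, {r^2, r^4} of size 2, {s, sr^2, ...} of size 3, {sr, sr^3, ...} of size 3.
Character table:
  irrep \ class              {e} (size 1)  {r^3} (size 1)  {r^1, r^5} (size 2)  {r^2, r^4} (size 2)  {s, sr^2, ...} (size 3)  {sr, sr^3, ...} (size 3)
  chi_1 (triv)               1             1               1                    1                    1                        1                       
  chi_2 (sign: r->1, s->-1)  1             1               1                    1                    -1                       -1                      
  chi_3 (r->-1, s->1)        1             -1              -1                   1                    1                        -1                      
  chi_4 (r->-1, s->-1)       1             -1              -1                   1                    -1                       1                       
  chi_5 (2d, j=1)            2             -2              1                    -1                   0                        0                       
  chi_6 (2d, j=2)            2             2               -1                   -1                   0                        0                       

Spot check: chi_3 (r->-1, s->1) on {r^2, r^4} = 1.

Details: D_6 has order 2*6 = 12 with 6 conjugacy classes, hence 6 irreducibles. Sum of squared dims 1 + 1 + 1 + 1 + 4 + 4 = 12 = |G|. Linear characters come from the abelianisation; the 2-dimensional irreps have character r^k -> 2*cos(2*pi*j*k/6), reflections -> 0.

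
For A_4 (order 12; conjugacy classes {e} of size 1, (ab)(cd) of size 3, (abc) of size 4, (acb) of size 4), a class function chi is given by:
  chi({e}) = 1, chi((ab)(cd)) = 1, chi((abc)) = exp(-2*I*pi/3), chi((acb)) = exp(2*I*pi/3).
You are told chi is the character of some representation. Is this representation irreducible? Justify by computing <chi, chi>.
Irreducible: <chi, chi> = 1.

Derivation: <chi, chi> = (1/|G|) sum_C |C| * |chi(C)|^2 = (1/12)[1*|1|^2 + 3*|1|^2 + 4*|exp(-2*I*pi/3)|^2 + 4*|exp(2*I*pi/3)|^2]
  = (1/12)[(1) + (3) + (4) + (4)] = 12/12 = 1.
(Exp terms are combined using exp(i*s)*conj(exp(i*t)) = exp(i*(s-t)), and sums of them are collapsed using the identity that for every m > 1 the m distinct m-th roots of unity sum to 0, e.g. 1 + exp(2*I*pi/3) + exp(-2*I*pi/3) = 0.)
A character is irreducible iff <chi, chi> = 1, so this representation is irreducible.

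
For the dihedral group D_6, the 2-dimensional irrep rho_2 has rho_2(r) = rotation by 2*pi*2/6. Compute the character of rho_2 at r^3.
chi_{rho_2}(r^3) = 2*cos(2*pi*2*3/6) = 2

Why: rho_2(r^3) is rotation by angle 2*pi*2*3/6, whose trace is 2*cos(2*pi*2*3/6) = 2.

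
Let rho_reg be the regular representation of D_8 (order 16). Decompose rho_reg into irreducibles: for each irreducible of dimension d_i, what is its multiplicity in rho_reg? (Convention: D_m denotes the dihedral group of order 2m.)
Each irreducible V_i of dimension d_i appears with multiplicity d_i, i.e. rho_reg = (direct sum over all irreducibles V_i) d_i V_i. The irreducible dimensions for D_8 are 1, 1, 1, 1, 2, 2, 2: 4 irreducibles of dimension 1, each with multiplicity 1; 3 irreducibles of dimension 2, each with multiplicity 2. Total dimension 4*1*1 + 3*2*2 = 16 = |G|.

Derivation: General theorem: in the regular representation of a finite group G, each irreducible appears with multiplicity equal to its dimension. Check: dim(rho_reg) = sum d_i^2 = 1 + 1 + 1 + 1 + 4 + 4 + 4 = 16 = |G|.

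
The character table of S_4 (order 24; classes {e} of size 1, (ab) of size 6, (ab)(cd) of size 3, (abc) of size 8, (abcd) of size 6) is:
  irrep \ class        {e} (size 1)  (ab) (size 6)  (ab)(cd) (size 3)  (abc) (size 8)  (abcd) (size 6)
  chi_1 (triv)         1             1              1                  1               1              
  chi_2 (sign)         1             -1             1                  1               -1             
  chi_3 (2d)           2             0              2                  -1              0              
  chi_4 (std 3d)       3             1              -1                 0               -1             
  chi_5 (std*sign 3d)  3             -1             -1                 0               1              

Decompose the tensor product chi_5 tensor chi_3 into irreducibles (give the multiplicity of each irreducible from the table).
chi_5 tensor chi_3 = chi_4 + chi_5 (all other irreducibles have multiplicity 0).

Solution. The character of a tensor product is the pointwise product (chi_5 * chi_3)(C) = chi_5(C) * chi_3(C):
  {e}: (3)*(2), (ab): (-1)*(0), (ab)(cd): (-1)*(2), (abc): (0)*(-1), (abcd): (1)*(0)
so (chi_5 * chi_3) takes values
  {e} -> 6, (ab) -> 0, (ab)(cd) -> -2, (abc) -> 0, (abcd) -> 0.
Now take the inner product of this character with each irreducible chi from the table, <chi_5*chi_3, chi> = (1/24) sum_C |C| (chi_5*chi_3)(C) conj(chi(C)):
  <chi_5*chi_3, chi_1> = (1/24)[1*(6)*conj(1) + 6*(0)*conj(1) + 3*(-2)*conj(1) + 8*(0)*conj(1) + 6*(0)*conj(1)]
      = (1/24)[(6) + (0) + (-6) + (0) + (0)] = 0/24 = 0
  <chi_5*chi_3, chi_2> = (1/24)[1*(6)*conj(1) + 6*(0)*conj(-1) + 3*(-2)*conj(1) + 8*(0)*conj(1) + 6*(0)*conj(-1)]
      = (1/24)[(6) + (0) + (-6) + (0) + (0)] = 0/24 = 0
  <chi_5*chi_3, chi_3> = (1/24)[1*(6)*conj(2) + 6*(0)*conj(0) + 3*(-2)*conj(2) + 8*(0)*conj(-1) + 6*(0)*conj(0)]
      = (1/24)[(12) + (0) + (-12) + (0) + (0)] = 0/24 = 0
  <chi_5*chi_3, chi_4> = (1/24)[1*(6)*conj(3) + 6*(0)*conj(1) + 3*(-2)*conj(-1) + 8*(0)*conj(0) + 6*(0)*conj(-1)]
      = (1/24)[(18) + (0) + (6) + (0) + (0)] = 24/24 = 1
  <chi_5*chi_3, chi_5> = (1/24)[1*(6)*conj(3) + 6*(0)*conj(-1) + 3*(-2)*conj(-1) + 8*(0)*conj(0) + 6*(0)*conj(1)]
      = (1/24)[(18) + (0) + (6) + (0) + (0)] = 24/24 = 1
Hence the multiplicities are chi_4: 1, chi_5: 1. Dimension check: dim(chi_5)*dim(chi_3) = 3*2 = 6 and sum (mult * dim) = 1*3 + 1*3 = 6.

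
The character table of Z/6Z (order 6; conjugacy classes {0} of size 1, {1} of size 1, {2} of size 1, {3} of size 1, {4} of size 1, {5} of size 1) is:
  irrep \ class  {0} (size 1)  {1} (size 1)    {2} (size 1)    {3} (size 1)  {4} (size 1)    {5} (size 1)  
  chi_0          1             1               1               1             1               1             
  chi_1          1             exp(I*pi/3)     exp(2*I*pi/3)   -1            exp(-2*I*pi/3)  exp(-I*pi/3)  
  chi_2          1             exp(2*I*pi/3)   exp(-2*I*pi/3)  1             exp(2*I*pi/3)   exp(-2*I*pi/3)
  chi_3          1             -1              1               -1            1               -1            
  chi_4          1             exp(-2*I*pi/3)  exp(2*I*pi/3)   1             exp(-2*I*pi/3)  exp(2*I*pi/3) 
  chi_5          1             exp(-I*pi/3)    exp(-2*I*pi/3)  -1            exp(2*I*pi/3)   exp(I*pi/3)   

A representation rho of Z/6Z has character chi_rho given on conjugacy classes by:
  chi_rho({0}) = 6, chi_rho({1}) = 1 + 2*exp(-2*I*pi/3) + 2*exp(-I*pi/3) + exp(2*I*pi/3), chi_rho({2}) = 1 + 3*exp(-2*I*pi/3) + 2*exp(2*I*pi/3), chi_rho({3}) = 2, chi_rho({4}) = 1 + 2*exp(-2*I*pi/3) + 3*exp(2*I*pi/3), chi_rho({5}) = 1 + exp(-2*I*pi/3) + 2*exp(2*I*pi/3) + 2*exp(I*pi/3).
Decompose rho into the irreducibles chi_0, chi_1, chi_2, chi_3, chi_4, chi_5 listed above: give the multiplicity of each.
Multiplicities: chi_0: 1, chi_1: 0, chi_2: 1, chi_3: 0, chi_4: 2, chi_5: 2.

Solution. Use <chi_rho, chi> = (1/|G|) sum_C |C| * chi_rho(C) * conj(chi(C)) with |G| = 6 for each irreducible chi in the table:
  <chi_rho, chi_0> = (1/6)[1*(6)*conj(1) + 1*(1 + 2*exp(-2*I*pi/3) + 2*exp(-I*pi/3) + exp(2*I*pi/3))*conj(1) + 1*(1 + 3*exp(-2*I*pi/3) + 2*exp(2*I*pi/3))*conj(1) + 1*(2)*conj(1) + 1*(1 + 2*exp(-2*I*pi/3) + 3*exp(2*I*pi/3))*conj(1) + 1*(1 + exp(-2*I*pi/3) + 2*exp(2*I*pi/3) + 2*exp(I*pi/3))*conj(1)]
      = (1/6)[(6) + (1 + 2*exp(-2*I*pi/3) + 2*exp(-I*pi/3) + exp(2*I*pi/3)) + (1 + 3*exp(-2*I*pi/3) + 2*exp(2*I*pi/3)) + (2) + (1 + 2*exp(-2*I*pi/3) + 3*exp(2*I*pi/3)) + (1 + exp(-2*I*pi/3) + 2*exp(2*I*pi/3) + 2*exp(I*pi/3))] = 6/6 = 1
  <chi_rho, chi_1> = (1/6)[1*(6)*conj(1) + 1*(1 + 2*exp(-2*I*pi/3) + 2*exp(-I*pi/3) + exp(2*I*pi/3))*conj(exp(I*pi/3)) + 1*(1 + 3*exp(-2*I*pi/3) + 2*exp(2*I*pi/3))*conj(exp(2*I*pi/3)) + 1*(2)*conj(-1) + 1*(1 + 2*exp(-2*I*pi/3) + 3*exp(2*I*pi/3))*conj(exp(-2*I*pi/3)) + 1*(1 + exp(-2*I*pi/3) + 2*exp(2*I*pi/3) + 2*exp(I*pi/3))*conj(exp(-I*pi/3))]
      = (1/6)[(6) + (-2 + 2*exp(-2*I*pi/3) + exp(-I*pi/3) + exp(I*pi/3)) + (2 + exp(-2*I*pi/3) + 3*exp(2*I*pi/3)) + (-2) + (2 + 3*exp(-2*I*pi/3) + exp(2*I*pi/3)) + (-2 + exp(-I*pi/3) + exp(I*pi/3) + 2*exp(2*I*pi/3))] = 0/6 = 0
  <chi_rho, chi_2> = (1/6)[1*(6)*conj(1) + 1*(1 + 2*exp(-2*I*pi/3) + 2*exp(-I*pi/3) + exp(2*I*pi/3))*conj(exp(2*I*pi/3)) + 1*(1 + 3*exp(-2*I*pi/3) + 2*exp(2*I*pi/3))*conj(exp(-2*I*pi/3)) + 1*(2)*conj(1) + 1*(1 + 2*exp(-2*I*pi/3) + 3*exp(2*I*pi/3))*conj(exp(2*I*pi/3)) + 1*(1 + exp(-2*I*pi/3) + 2*exp(2*I*pi/3) + 2*exp(I*pi/3))*conj(exp(-2*I*pi/3))]
      = (1/6)[(6) + (-1 + exp(-2*I*pi/3) + 2*exp(2*I*pi/3)) + (3 + 2*exp(-2*I*pi/3) + exp(2*I*pi/3)) + (2) + (3 + exp(-2*I*pi/3) + 2*exp(2*I*pi/3)) + (-1 + 2*exp(-2*I*pi/3) + exp(2*I*pi/3))] = 6/6 = 1
  <chi_rho, chi_3> = (1/6)[1*(6)*conj(1) + 1*(1 + 2*exp(-2*I*pi/3) + 2*exp(-I*pi/3) + exp(2*I*pi/3))*conj(-1) + 1*(1 + 3*exp(-2*I*pi/3) + 2*exp(2*I*pi/3))*conj(1) + 1*(2)*conj(-1) + 1*(1 + 2*exp(-2*I*pi/3) + 3*exp(2*I*pi/3))*conj(1) + 1*(1 + exp(-2*I*pi/3) + 2*exp(2*I*pi/3) + 2*exp(I*pi/3))*conj(-1)]
      = (1/6)[(6) + (-1 - exp(2*I*pi/3) - 2*exp(-I*pi/3) - 2*exp(-2*I*pi/3)) + (1 + 3*exp(-2*I*pi/3) + 2*exp(2*I*pi/3)) + (-2) + (1 + 2*exp(-2*I*pi/3) + 3*exp(2*I*pi/3)) + (-1 - 2*exp(I*pi/3) - 2*exp(2*I*pi/3) - exp(-2*I*pi/3))] = 0/6 = 0
  <chi_rho, chi_4> = (1/6)[1*(6)*conj(1) + 1*(1 + 2*exp(-2*I*pi/3) + 2*exp(-I*pi/3) + exp(2*I*pi/3))*conj(exp(-2*I*pi/3)) + 1*(1 + 3*exp(-2*I*pi/3) + 2*exp(2*I*pi/3))*conj(exp(2*I*pi/3)) + 1*(2)*conj(1) + 1*(1 + 2*exp(-2*I*pi/3) + 3*exp(2*I*pi/3))*conj(exp(-2*I*pi/3)) + 1*(1 + exp(-2*I*pi/3) + 2*exp(2*I*pi/3) + 2*exp(I*pi/3))*conj(exp(2*I*pi/3))]
      = (1/6)[(6) + (2 + exp(-2*I*pi/3) + exp(2*I*pi/3) + 2*exp(I*pi/3)) + (2 + exp(-2*I*pi/3) + 3*exp(2*I*pi/3)) + (2) + (2 + 3*exp(-2*I*pi/3) + exp(2*I*pi/3)) + (2 + 2*exp(-I*pi/3) + exp(-2*I*pi/3) + exp(2*I*pi/3))] = 12/6 = 2
  <chi_rho, chi_5> = (1/6)[1*(6)*conj(1) + 1*(1 + 2*exp(-2*I*pi/3) + 2*exp(-I*pi/3) + exp(2*I*pi/3))*conj(exp(-I*pi/3)) + 1*(1 + 3*exp(-2*I*pi/3) + 2*exp(2*I*pi/3))*conj(exp(-2*I*pi/3)) + 1*(2)*conj(-1) + 1*(1 + 2*exp(-2*I*pi/3) + 3*exp(2*I*pi/3))*conj(exp(2*I*pi/3)) + 1*(1 + exp(-2*I*pi/3) + 2*exp(2*I*pi/3) + 2*exp(I*pi/3))*conj(exp(I*pi/3))]
      = (1/6)[(6) + (1 + 2*exp(-I*pi/3) + exp(I*pi/3)) + (3 + 2*exp(-2*I*pi/3) + exp(2*I*pi/3)) + (-2) + (3 + exp(-2*I*pi/3) + 2*exp(2*I*pi/3)) + (1 + exp(-I*pi/3) + 2*exp(I*pi/3))] = 12/6 = 2
(Exp terms are combined using exp(i*s)*conj(exp(i*t)) = exp(i*(s-t)), and sums of them are collapsed using the identity that for every m > 1 the m distinct m-th roots of unity sum to 0, e.g. 1 + exp(2*I*pi/3) + exp(-2*I*pi/3) = 0.)
Dimension check: dim(rho) = sum (mult * dim) = 1*1 + 0*1 + 1*1 + 0*1 + 2*1 + 2*1 = 6 = chi_rho(e) = 6.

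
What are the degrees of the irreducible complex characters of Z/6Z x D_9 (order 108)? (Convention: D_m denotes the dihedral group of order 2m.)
Dimensions: 1, 1, 1, 1, 1, 1, 1, 1, 1, 1, 1, 1, 2, 2, 2, 2, 2, 2, 2, 2, 2, 2, 2, 2, 2, 2, 2, 2, 2, 2, 2, 2, 2, 2, 2, 2

Details: There are 36 irreducibles (= number of conjugacy classes). Their dimensions d_i satisfy sum d_i^2 = |G| = 108: 1 + 1 + 1 + 1 + 1 + 1 + 1 + 1 + 1 + 1 + 1 + 1 + 4 + 4 + 4 + 4 + 4 + 4 + 4 + 4 + 4 + 4 + 4 + 4 + 4 + 4 + 4 + 4 + 4 + 4 + 4 + 4 + 4 + 4 + 4 + 4 = 108. (For the product with Z/6Z: each of the 6 1-dim characters of Z/6Z tensors with each irrep of D_9, giving 6 copies of each D_9-dimension.)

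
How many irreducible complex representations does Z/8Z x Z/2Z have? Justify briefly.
16

Details: The number of irreducible complex representations of a finite group equals its number of conjugacy classes. Z/8Z x Z/2Z is abelian of order 16, so every element is its own conjugacy class: 16 classes, so Z/8Z x Z/2Z (order 16) has exactly 16 irreducible complex representations.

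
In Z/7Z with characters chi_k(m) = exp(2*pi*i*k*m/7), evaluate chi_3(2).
chi_3(2) = zeta_7^6 = exp(-2*I*pi/7)

Derivation: chi_3(2) = zeta_7^(3*2) = zeta_7^6. Since zeta_7^7 = 1, this equals zeta_7^6 = exp(2*pi*i*6/7) = exp(-2*I*pi/7).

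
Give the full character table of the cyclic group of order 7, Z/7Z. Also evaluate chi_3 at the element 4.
Character table of Z/7Z (irreps indexed chi_0,...,chi_6 with chi_k(m) = zeta_7^(k*m), zeta_7 = exp(2*pi*i/7)):
  irrep \ class  {0} (size 1)  {1} (size 1)    {2} (size 1)    {3} (size 1)    {4} (size 1)    {5} (size 1)    {6} (size 1)  
  chi_0          1             1               1               1               1               1               1             
  chi_1          1             exp(2*I*pi/7)   exp(4*I*pi/7)   exp(6*I*pi/7)   exp(-6*I*pi/7)  exp(-4*I*pi/7)  exp(-2*I*pi/7)
  chi_2          1             exp(4*I*pi/7)   exp(-6*I*pi/7)  exp(-2*I*pi/7)  exp(2*I*pi/7)   exp(6*I*pi/7)   exp(-4*I*pi/7)
  chi_3          1             exp(6*I*pi/7)   exp(-2*I*pi/7)  exp(4*I*pi/7)   exp(-4*I*pi/7)  exp(2*I*pi/7)   exp(-6*I*pi/7)
  chi_4          1             exp(-6*I*pi/7)  exp(2*I*pi/7)   exp(-4*I*pi/7)  exp(4*I*pi/7)   exp(-2*I*pi/7)  exp(6*I*pi/7) 
  chi_5          1             exp(-4*I*pi/7)  exp(6*I*pi/7)   exp(2*I*pi/7)   exp(-2*I*pi/7)  exp(-6*I*pi/7)  exp(4*I*pi/7) 
  chi_6          1             exp(-2*I*pi/7)  exp(-4*I*pi/7)  exp(-6*I*pi/7)  exp(6*I*pi/7)   exp(4*I*pi/7)   exp(2*I*pi/7) 

Spot check: chi_3(4) = zeta_7^(3*4) = zeta_7^12 = exp(-4*I*pi/7).

Z/7Z is abelian, so all 7 irreducible complex representations are 1-dimensional. They are given by chi_k(m) = zeta_7^(k*m) for k = 0,...,6. Row orthogonality: sum_m chi_k(m) conj(chi_l(m)) = 7 * [k = l].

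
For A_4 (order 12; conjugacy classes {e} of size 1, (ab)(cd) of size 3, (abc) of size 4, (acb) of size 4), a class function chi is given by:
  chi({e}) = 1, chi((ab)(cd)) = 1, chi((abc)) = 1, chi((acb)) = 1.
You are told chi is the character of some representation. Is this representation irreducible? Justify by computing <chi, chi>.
Irreducible: <chi, chi> = 1.

Reasoning: <chi, chi> = (1/|G|) sum_C |C| * |chi(C)|^2 = (1/12)[1*|1|^2 + 3*|1|^2 + 4*|1|^2 + 4*|1|^2]
  = (1/12)[(1) + (3) + (4) + (4)] = 12/12 = 1.
(Exp terms are combined using exp(i*s)*conj(exp(i*t)) = exp(i*(s-t)), and sums of them are collapsed using the identity that for every m > 1 the m distinct m-th roots of unity sum to 0, e.g. 1 + exp(2*I*pi/3) + exp(-2*I*pi/3) = 0.)
A character is irreducible iff <chi, chi> = 1, so this representation is irreducible.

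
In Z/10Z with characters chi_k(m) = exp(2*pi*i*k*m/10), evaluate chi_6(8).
chi_6(8) = zeta_10^48 = exp(-2*I*pi/5)

Justification: chi_6(8) = zeta_10^(6*8) = zeta_10^48. Since zeta_10^10 = 1, this equals zeta_10^8 = exp(2*pi*i*8/10) = exp(-2*I*pi/5).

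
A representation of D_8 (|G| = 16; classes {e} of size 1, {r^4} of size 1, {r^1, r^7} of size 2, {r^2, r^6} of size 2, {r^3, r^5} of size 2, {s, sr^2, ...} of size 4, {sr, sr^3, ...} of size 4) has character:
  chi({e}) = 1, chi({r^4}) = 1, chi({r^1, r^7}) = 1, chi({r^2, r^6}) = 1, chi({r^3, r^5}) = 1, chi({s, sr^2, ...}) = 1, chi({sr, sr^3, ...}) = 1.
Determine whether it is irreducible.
Irreducible: <chi, chi> = 1.

Justification: <chi, chi> = (1/|G|) sum_C |C| * |chi(C)|^2 = (1/16)[1*|1|^2 + 1*|1|^2 + 2*|1|^2 + 2*|1|^2 + 2*|1|^2 + 4*|1|^2 + 4*|1|^2]
  = (1/16)[(1) + (1) + (2) + (2) + (2) + (4) + (4)] = 16/16 = 1.
A character is irreducible iff <chi, chi> = 1, so this representation is irreducible.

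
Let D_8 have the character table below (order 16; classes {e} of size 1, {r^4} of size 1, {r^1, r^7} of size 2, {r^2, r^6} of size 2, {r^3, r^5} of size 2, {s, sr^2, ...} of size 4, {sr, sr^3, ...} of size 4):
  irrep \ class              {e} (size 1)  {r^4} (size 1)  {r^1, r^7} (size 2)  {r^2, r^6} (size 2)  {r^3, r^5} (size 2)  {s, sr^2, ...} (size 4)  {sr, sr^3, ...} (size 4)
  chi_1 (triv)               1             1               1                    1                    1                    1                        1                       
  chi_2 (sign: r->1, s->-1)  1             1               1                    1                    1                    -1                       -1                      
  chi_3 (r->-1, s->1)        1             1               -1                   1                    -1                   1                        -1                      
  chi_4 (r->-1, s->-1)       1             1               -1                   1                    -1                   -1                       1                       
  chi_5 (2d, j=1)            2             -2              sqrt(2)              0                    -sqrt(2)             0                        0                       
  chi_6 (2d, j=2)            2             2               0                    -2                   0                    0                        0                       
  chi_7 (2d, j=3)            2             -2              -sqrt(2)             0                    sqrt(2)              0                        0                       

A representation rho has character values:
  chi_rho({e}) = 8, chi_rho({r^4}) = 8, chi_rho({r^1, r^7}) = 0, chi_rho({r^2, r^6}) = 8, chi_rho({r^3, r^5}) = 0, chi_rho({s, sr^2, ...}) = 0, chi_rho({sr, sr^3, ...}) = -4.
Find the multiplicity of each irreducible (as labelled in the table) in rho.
Multiplicities: chi_1: 1, chi_2: 3, chi_3: 3, chi_4: 1, chi_5: 0, chi_6: 0, chi_7: 0.

Use <chi_rho, chi> = (1/|G|) sum_C |C| * chi_rho(C) * conj(chi(C)) with |G| = 16 for each irreducible chi in the table:
  <chi_rho, chi_1> = (1/16)[1*(8)*conj(1) + 1*(8)*conj(1) + 2*(0)*conj(1) + 2*(8)*conj(1) + 2*(0)*conj(1) + 4*(0)*conj(1) + 4*(-4)*conj(1)]
      = (1/16)[(8) + (8) + (0) + (16) + (0) + (0) + (-16)] = 16/16 = 1
  <chi_rho, chi_2> = (1/16)[1*(8)*conj(1) + 1*(8)*conj(1) + 2*(0)*conj(1) + 2*(8)*conj(1) + 2*(0)*conj(1) + 4*(0)*conj(-1) + 4*(-4)*conj(-1)]
      = (1/16)[(8) + (8) + (0) + (16) + (0) + (0) + (16)] = 48/16 = 3
  <chi_rho, chi_3> = (1/16)[1*(8)*conj(1) + 1*(8)*conj(1) + 2*(0)*conj(-1) + 2*(8)*conj(1) + 2*(0)*conj(-1) + 4*(0)*conj(1) + 4*(-4)*conj(-1)]
      = (1/16)[(8) + (8) + (0) + (16) + (0) + (0) + (16)] = 48/16 = 3
  <chi_rho, chi_4> = (1/16)[1*(8)*conj(1) + 1*(8)*conj(1) + 2*(0)*conj(-1) + 2*(8)*conj(1) + 2*(0)*conj(-1) + 4*(0)*conj(-1) + 4*(-4)*conj(1)]
      = (1/16)[(8) + (8) + (0) + (16) + (0) + (0) + (-16)] = 16/16 = 1
  <chi_rho, chi_5> = (1/16)[1*(8)*conj(2) + 1*(8)*conj(-2) + 2*(0)*conj(sqrt(2)) + 2*(8)*conj(0) + 2*(0)*conj(-sqrt(2)) + 4*(0)*conj(0) + 4*(-4)*conj(0)]
      = (1/16)[(16) + (-16) + (0) + (0) + (0) + (0) + (0)] = 0/16 = 0
  <chi_rho, chi_6> = (1/16)[1*(8)*conj(2) + 1*(8)*conj(2) + 2*(0)*conj(0) + 2*(8)*conj(-2) + 2*(0)*conj(0) + 4*(0)*conj(0) + 4*(-4)*conj(0)]
      = (1/16)[(16) + (16) + (0) + (-32) + (0) + (0) + (0)] = 0/16 = 0
  <chi_rho, chi_7> = (1/16)[1*(8)*conj(2) + 1*(8)*conj(-2) + 2*(0)*conj(-sqrt(2)) + 2*(8)*conj(0) + 2*(0)*conj(sqrt(2)) + 4*(0)*conj(0) + 4*(-4)*conj(0)]
      = (1/16)[(16) + (-16) + (0) + (0) + (0) + (0) + (0)] = 0/16 = 0
Dimension check: dim(rho) = sum (mult * dim) = 1*1 + 3*1 + 3*1 + 1*1 + 0*2 + 0*2 + 0*2 = 8 = chi_rho(e) = 8.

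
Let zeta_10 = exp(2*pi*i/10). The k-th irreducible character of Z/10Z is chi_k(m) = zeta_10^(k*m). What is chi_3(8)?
chi_3(8) = zeta_10^24 = exp(4*I*pi/5)

Why: chi_3(8) = zeta_10^(3*8) = zeta_10^24. Since zeta_10^10 = 1, this equals zeta_10^4 = exp(2*pi*i*4/10) = exp(4*I*pi/5).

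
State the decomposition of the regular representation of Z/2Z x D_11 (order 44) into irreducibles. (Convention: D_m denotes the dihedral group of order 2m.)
Each irreducible V_i of dimension d_i appears with multiplicity d_i, i.e. rho_reg = (direct sum over all irreducibles V_i) d_i V_i. The irreducible dimensions for Z/2Z x D_11 are 1, 1, 1, 1, 2, 2, 2, 2, 2, 2, 2, 2, 2, 2: 4 irreducibles of dimension 1, each with multiplicity 1; 10 irreducibles of dimension 2, each with multiplicity 2. Total dimension 4*1*1 + 10*2*2 = 44 = |G|.

Justification: General theorem: in the regular representation of a finite group G, each irreducible appears with multiplicity equal to its dimension. Check: dim(rho_reg) = sum d_i^2 = 1 + 1 + 1 + 1 + 4 + 4 + 4 + 4 + 4 + 4 + 4 + 4 + 4 + 4 = 44 = |G|.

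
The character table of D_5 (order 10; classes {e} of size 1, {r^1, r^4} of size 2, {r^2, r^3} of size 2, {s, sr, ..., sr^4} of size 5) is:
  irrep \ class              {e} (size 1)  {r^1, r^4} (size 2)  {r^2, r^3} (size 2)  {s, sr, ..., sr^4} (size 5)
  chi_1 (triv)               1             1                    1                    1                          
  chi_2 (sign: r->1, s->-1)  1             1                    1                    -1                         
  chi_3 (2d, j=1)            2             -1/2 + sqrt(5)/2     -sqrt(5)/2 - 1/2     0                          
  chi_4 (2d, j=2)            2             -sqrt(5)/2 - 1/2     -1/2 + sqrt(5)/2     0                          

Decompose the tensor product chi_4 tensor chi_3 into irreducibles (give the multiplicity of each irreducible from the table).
chi_4 tensor chi_3 = chi_3 + chi_4 (all other irreducibles have multiplicity 0).

Solution. The character of a tensor product is the pointwise product (chi_4 * chi_3)(C) = chi_4(C) * chi_3(C):
  {e}: (2)*(2), {r^1, r^4}: (-sqrt(5)/2 - 1/2)*(-1/2 + sqrt(5)/2), {r^2, r^3}: (-1/2 + sqrt(5)/2)*(-sqrt(5)/2 - 1/2), {s, sr, ..., sr^4}: (0)*(0)
so (chi_4 * chi_3) takes values
  {e} -> 4, {r^1, r^4} -> -1, {r^2, r^3} -> -1, {s, sr, ..., sr^4} -> 0.
Now take the inner product of this character with each irreducible chi from the table, <chi_4*chi_3, chi> = (1/10) sum_C |C| (chi_4*chi_3)(C) conj(chi(C)):
  <chi_4*chi_3, chi_1> = (1/10)[1*(4)*conj(1) + 2*(-1)*conj(1) + 2*(-1)*conj(1) + 5*(0)*conj(1)]
      = (1/10)[(4) + (-2) + (-2) + (0)] = 0/10 = 0
  <chi_4*chi_3, chi_2> = (1/10)[1*(4)*conj(1) + 2*(-1)*conj(1) + 2*(-1)*conj(1) + 5*(0)*conj(-1)]
      = (1/10)[(4) + (-2) + (-2) + (0)] = 0/10 = 0
  <chi_4*chi_3, chi_3> = (1/10)[1*(4)*conj(2) + 2*(-1)*conj(-1/2 + sqrt(5)/2) + 2*(-1)*conj(-sqrt(5)/2 - 1/2) + 5*(0)*conj(0)]
      = (1/10)[(8) + (1 - sqrt(5)) + (1 + sqrt(5)) + (0)] = 10/10 = 1
  <chi_4*chi_3, chi_4> = (1/10)[1*(4)*conj(2) + 2*(-1)*conj(-sqrt(5)/2 - 1/2) + 2*(-1)*conj(-1/2 + sqrt(5)/2) + 5*(0)*conj(0)]
      = (1/10)[(8) + (1 + sqrt(5)) + (1 - sqrt(5)) + (0)] = 10/10 = 1
Hence the multiplicities are chi_3: 1, chi_4: 1. Dimension check: dim(chi_4)*dim(chi_3) = 2*2 = 4 and sum (mult * dim) = 1*2 + 1*2 = 4.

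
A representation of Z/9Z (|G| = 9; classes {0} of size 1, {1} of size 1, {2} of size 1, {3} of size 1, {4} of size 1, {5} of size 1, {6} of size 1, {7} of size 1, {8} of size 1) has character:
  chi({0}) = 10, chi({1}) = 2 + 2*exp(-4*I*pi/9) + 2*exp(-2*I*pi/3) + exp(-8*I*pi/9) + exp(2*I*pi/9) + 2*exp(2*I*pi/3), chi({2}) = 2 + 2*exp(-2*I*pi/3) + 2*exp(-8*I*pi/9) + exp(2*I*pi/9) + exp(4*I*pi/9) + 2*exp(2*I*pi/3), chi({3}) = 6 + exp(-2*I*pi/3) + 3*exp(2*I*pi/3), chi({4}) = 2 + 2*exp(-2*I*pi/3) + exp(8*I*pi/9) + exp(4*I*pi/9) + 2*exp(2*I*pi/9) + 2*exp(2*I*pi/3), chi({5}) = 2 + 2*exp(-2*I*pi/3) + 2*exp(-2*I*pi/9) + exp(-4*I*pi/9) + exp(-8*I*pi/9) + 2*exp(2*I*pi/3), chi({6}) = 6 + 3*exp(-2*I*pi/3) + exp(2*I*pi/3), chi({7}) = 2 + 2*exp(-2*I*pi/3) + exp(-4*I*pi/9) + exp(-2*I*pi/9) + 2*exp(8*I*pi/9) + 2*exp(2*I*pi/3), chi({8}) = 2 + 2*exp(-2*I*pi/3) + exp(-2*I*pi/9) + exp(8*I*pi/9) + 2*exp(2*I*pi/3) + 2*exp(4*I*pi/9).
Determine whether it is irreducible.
Not irreducible (reducible): <chi, chi> = 18 > 1.

Working: <chi, chi> = (1/|G|) sum_C |C| * |chi(C)|^2 = (1/9)[1*|10|^2 + 1*|2 + 2*exp(-4*I*pi/9) + 2*exp(-2*I*pi/3) + exp(-8*I*pi/9) + exp(2*I*pi/9) + 2*exp(2*I*pi/3)|^2 + 1*|2 + 2*exp(-2*I*pi/3) + 2*exp(-8*I*pi/9) + exp(2*I*pi/9) + exp(4*I*pi/9) + 2*exp(2*I*pi/3)|^2 + 1*|6 + exp(-2*I*pi/3) + 3*exp(2*I*pi/3)|^2 + 1*|2 + 2*exp(-2*I*pi/3) + exp(8*I*pi/9) + exp(4*I*pi/9) + 2*exp(2*I*pi/9) + 2*exp(2*I*pi/3)|^2 + 1*|2 + 2*exp(-2*I*pi/3) + 2*exp(-2*I*pi/9) + exp(-4*I*pi/9) + exp(-8*I*pi/9) + 2*exp(2*I*pi/3)|^2 + 1*|6 + 3*exp(-2*I*pi/3) + exp(2*I*pi/3)|^2 + 1*|2 + 2*exp(-2*I*pi/3) + exp(-4*I*pi/9) + exp(-2*I*pi/9) + 2*exp(8*I*pi/9) + 2*exp(2*I*pi/3)|^2 + 1*|2 + 2*exp(-2*I*pi/3) + exp(-2*I*pi/9) + exp(8*I*pi/9) + 2*exp(2*I*pi/3) + 2*exp(4*I*pi/9)|^2]
  = (1/9)[(100) + (18 + 14*exp(-2*I*pi/3) + 10*exp(-4*I*pi/9) + 8*exp(-2*I*pi/9) + 9*exp(-8*I*pi/9) + 9*exp(8*I*pi/9) + 8*exp(2*I*pi/9) + 10*exp(4*I*pi/9) + 14*exp(2*I*pi/3)) + (18 + 14*exp(-2*I*pi/3) + 8*exp(-4*I*pi/9) + 9*exp(-2*I*pi/9) + 10*exp(-8*I*pi/9) + 10*exp(8*I*pi/9) + 9*exp(2*I*pi/9) + 8*exp(4*I*pi/9) + 14*exp(2*I*pi/3)) + (19) + (18 + 14*exp(-2*I*pi/3) + 9*exp(-4*I*pi/9) + 10*exp(-2*I*pi/9) + 8*exp(-8*I*pi/9) + 8*exp(8*I*pi/9) + 10*exp(2*I*pi/9) + 9*exp(4*I*pi/9) + 14*exp(2*I*pi/3)) + (18 + 14*exp(-2*I*pi/3) + 9*exp(-4*I*pi/9) + 10*exp(-2*I*pi/9) + 8*exp(-8*I*pi/9) + 8*exp(8*I*pi/9) + 10*exp(2*I*pi/9) + 9*exp(4*I*pi/9) + 14*exp(2*I*pi/3)) + (19) + (18 + 14*exp(-2*I*pi/3) + 8*exp(-4*I*pi/9) + 9*exp(-2*I*pi/9) + 10*exp(-8*I*pi/9) + 10*exp(8*I*pi/9) + 9*exp(2*I*pi/9) + 8*exp(4*I*pi/9) + 14*exp(2*I*pi/3)) + (18 + 14*exp(-2*I*pi/3) + 10*exp(-4*I*pi/9) + 8*exp(-2*I*pi/9) + 9*exp(-8*I*pi/9) + 9*exp(8*I*pi/9) + 8*exp(2*I*pi/9) + 10*exp(4*I*pi/9) + 14*exp(2*I*pi/3))] = 162/9 = 18.
(Exp terms are combined using exp(i*s)*conj(exp(i*t)) = exp(i*(s-t)), and sums of them are collapsed using the identity that for every m > 1 the m distinct m-th roots of unity sum to 0, e.g. 1 + exp(2*I*pi/3) + exp(-2*I*pi/3) = 0.)
A character is irreducible iff <chi, chi> = 1, so this representation is reducible.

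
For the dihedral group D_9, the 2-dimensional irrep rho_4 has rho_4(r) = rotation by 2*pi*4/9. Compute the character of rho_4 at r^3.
chi_{rho_4}(r^3) = 2*cos(2*pi*4*3/9) = -1

Derivation: rho_4(r^3) is rotation by angle 2*pi*4*3/9, whose trace is 2*cos(2*pi*4*3/9) = -1.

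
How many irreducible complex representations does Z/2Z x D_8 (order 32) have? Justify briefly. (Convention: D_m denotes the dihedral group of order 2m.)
14

Explanation: The number of irreducible complex representations of a finite group equals its number of conjugacy classes. For a direct product, #classes(G x H) = #classes(G) * #classes(H). Z/2Z has 2 classes (abelian), D_8 has 7 classes, so 2 * 7 = 14, so Z/2Z x D_8 (order 32) has exactly 14 irreducible complex representations.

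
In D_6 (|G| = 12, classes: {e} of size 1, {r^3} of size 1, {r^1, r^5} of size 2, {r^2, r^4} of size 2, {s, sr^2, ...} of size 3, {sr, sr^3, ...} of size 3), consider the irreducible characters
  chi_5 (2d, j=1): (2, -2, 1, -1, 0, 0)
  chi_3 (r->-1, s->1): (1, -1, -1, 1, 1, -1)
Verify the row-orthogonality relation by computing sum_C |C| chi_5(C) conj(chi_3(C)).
Sum = 0; so <chi_5, chi_3> = 0 (distinct irreducibles are orthogonal).

Explanation: Compute term by term over conjugacy classes (|C| * chi_5(C) * conj(chi_3(C))):
  1*(2)*conj(1) + 1*(-2)*conj(-1) + 2*(1)*conj(-1) + 2*(-1)*conj(1) + 3*(0)*conj(1) + 3*(0)*conj(-1)
  = (2) + (2) + (-2) + (-2) + (0) + (0)
  = 0.
Dividing by |G| = 12 gives 0/12 = 0, matching the row-orthogonality relation <chi_5, chi_3> = [chi_5 = chi_3].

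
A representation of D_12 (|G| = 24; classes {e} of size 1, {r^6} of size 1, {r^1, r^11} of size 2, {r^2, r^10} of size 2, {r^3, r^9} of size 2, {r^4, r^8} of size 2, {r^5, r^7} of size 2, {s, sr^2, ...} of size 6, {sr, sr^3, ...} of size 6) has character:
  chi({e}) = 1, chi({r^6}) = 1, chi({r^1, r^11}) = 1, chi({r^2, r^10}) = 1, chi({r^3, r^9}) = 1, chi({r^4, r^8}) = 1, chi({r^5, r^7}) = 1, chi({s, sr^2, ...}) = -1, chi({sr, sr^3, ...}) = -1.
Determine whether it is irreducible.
Irreducible: <chi, chi> = 1.

Reasoning: <chi, chi> = (1/|G|) sum_C |C| * |chi(C)|^2 = (1/24)[1*|1|^2 + 1*|1|^2 + 2*|1|^2 + 2*|1|^2 + 2*|1|^2 + 2*|1|^2 + 2*|1|^2 + 6*|-1|^2 + 6*|-1|^2]
  = (1/24)[(1) + (1) + (2) + (2) + (2) + (2) + (2) + (6) + (6)] = 24/24 = 1.
A character is irreducible iff <chi, chi> = 1, so this representation is irreducible.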